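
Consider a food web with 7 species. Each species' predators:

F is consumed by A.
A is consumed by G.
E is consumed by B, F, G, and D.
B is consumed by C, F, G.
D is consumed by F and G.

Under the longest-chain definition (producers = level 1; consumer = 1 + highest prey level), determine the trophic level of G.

E is a producer → level 1.
D eats E → level 2.
F eats D (level 2); other prey at levels: E 1, B 2 → level 3.
A eats F → level 4.
G eats A (level 4); other prey at levels: E 1, D 2, B 2 → level 5.

Trophic level 5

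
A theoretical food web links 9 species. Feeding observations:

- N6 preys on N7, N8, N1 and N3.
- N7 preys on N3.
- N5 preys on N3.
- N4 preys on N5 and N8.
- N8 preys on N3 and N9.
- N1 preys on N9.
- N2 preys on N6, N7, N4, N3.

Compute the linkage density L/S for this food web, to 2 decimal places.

There are L = 15 links among S = 9 species.
L/S = 15/9 = 1.6667 ≈ 1.67.

L/S = 1.67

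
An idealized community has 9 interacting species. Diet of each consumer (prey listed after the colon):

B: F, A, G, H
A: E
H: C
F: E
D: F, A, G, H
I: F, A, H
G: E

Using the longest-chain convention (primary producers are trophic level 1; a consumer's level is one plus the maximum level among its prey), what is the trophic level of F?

Trophic level 2

E is a producer → level 1.
F eats E → level 2.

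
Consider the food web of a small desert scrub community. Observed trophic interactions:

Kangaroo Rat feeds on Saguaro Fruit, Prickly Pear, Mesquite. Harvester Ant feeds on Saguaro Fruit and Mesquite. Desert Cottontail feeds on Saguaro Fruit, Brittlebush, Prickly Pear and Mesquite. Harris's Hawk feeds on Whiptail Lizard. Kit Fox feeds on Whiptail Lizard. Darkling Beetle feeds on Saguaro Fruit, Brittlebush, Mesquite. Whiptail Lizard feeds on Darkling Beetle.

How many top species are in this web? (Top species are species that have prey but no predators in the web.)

Top species (has prey, but nothing eats it): Kangaroo Rat, Harvester Ant, Desert Cottontail, Harris's Hawk, Kit Fox.
Count: 5.

5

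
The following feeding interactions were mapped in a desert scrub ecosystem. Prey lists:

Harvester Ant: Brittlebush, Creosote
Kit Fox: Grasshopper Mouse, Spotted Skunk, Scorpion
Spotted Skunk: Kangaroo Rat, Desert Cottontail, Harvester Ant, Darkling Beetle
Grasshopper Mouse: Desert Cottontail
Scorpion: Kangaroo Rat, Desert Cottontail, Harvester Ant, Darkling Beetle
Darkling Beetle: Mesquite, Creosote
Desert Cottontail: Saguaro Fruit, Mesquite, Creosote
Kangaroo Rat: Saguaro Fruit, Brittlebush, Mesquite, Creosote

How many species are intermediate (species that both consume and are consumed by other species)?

7

Intermediate species (has both prey and predators): Kangaroo Rat, Desert Cottontail, Harvester Ant, Darkling Beetle, Grasshopper Mouse, Spotted Skunk, Scorpion.
Count: 7.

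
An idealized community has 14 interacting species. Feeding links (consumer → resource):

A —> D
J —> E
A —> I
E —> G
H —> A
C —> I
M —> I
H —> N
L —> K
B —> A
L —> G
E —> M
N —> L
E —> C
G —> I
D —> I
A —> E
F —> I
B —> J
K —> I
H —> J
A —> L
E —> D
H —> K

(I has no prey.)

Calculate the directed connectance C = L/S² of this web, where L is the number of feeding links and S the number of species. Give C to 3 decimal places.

The web has S = 14 species and L = 24 feeding links.
C = L / S² = 24 / 196 = 0.1224 ≈ 0.122.

C = 0.122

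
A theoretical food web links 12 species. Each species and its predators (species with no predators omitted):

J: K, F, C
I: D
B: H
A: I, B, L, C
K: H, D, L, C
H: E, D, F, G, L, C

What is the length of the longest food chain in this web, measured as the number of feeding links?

One longest chain: A → B → H → E.
It has 4 species and 3 links.

3 links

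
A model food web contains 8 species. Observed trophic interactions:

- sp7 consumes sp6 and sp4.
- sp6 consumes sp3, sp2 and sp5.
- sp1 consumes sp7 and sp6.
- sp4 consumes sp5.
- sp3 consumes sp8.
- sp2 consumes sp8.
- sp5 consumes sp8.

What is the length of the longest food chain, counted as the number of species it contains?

5 species

One longest chain: sp8 → sp5 → sp4 → sp7 → sp1.
It has 5 species and 4 links.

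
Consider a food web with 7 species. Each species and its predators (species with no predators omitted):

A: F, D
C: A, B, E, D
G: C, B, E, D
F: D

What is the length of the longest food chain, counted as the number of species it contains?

5 species

One longest chain: G → C → A → F → D.
It has 5 species and 4 links.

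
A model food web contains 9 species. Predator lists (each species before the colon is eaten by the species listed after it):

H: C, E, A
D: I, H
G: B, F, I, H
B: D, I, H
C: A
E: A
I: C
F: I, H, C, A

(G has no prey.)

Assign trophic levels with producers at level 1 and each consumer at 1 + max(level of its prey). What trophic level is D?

Trophic level 3

G is a producer → level 1.
B eats G → level 2.
D eats B → level 3.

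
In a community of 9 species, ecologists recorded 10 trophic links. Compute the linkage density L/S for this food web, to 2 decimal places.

There are L = 10 links among S = 9 species.
L/S = 10/9 = 1.1111 ≈ 1.11.

L/S = 1.11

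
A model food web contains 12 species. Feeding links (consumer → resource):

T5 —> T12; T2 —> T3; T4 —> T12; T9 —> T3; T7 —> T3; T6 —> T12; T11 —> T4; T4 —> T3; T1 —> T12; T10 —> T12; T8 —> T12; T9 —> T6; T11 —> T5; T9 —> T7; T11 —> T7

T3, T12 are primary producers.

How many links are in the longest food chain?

One longest chain: T12 → T5 → T11.
It has 3 species and 2 links.

2 links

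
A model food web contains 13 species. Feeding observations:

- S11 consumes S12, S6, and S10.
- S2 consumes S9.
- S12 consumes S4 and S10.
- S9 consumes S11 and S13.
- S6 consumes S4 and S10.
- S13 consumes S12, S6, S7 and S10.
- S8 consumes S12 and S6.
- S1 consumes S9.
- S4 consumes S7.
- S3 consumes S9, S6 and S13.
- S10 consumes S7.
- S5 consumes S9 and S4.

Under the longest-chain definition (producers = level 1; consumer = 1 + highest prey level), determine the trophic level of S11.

S7 is a producer → level 1.
S4 eats S7 → level 2.
S6 eats S4 (level 2); other prey at levels: S10 2 → level 3.
S11 eats S6 (level 3); other prey at levels: S10 2, S12 3 → level 4.

Trophic level 4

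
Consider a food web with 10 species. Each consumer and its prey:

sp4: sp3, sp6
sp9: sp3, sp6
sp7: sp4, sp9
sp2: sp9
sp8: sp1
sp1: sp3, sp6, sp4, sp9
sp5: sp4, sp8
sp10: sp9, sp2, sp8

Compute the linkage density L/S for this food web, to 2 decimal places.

There are L = 17 links among S = 10 species.
L/S = 17/10 = 1.7000 ≈ 1.70.

L/S = 1.70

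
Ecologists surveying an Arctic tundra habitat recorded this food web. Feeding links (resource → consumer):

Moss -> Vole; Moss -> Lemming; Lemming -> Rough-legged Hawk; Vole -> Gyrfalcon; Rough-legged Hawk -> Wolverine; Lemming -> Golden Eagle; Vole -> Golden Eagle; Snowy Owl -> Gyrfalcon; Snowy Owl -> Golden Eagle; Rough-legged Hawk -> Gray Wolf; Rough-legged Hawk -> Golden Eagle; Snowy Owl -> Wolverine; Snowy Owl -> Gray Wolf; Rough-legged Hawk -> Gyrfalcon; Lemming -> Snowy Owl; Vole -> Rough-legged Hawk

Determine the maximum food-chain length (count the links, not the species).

3 links

One longest chain: Moss → Lemming → Snowy Owl → Golden Eagle.
It has 4 species and 3 links.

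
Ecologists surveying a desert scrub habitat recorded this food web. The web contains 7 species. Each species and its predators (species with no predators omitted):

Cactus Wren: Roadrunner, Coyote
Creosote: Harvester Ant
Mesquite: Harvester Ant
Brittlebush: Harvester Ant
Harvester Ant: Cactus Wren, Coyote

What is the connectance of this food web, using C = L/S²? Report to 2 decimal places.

C = 0.14

The web has S = 7 species and L = 7 feeding links.
C = L / S² = 7 / 49 = 0.1429 ≈ 0.14.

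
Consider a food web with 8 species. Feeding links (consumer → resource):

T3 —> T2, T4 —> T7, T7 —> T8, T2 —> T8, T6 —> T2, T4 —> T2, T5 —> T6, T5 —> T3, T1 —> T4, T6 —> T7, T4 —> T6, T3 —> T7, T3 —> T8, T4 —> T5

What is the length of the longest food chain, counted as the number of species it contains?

6 species

One longest chain: T8 → T7 → T3 → T5 → T4 → T1.
It has 6 species and 5 links.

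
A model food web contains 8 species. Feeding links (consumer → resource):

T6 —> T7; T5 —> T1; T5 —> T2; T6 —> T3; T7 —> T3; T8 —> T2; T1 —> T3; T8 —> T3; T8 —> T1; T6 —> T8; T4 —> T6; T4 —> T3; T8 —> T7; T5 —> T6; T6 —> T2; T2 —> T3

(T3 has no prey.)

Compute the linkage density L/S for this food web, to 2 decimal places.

There are L = 16 links among S = 8 species.
L/S = 16/8 = 2.0000 ≈ 2.00.

L/S = 2.00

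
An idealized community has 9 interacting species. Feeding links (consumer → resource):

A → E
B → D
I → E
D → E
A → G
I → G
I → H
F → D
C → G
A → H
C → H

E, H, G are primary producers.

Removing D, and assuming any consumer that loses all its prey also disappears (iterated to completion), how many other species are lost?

2

Remove D.
Round 1: B (all prey gone), F (all prey gone) → extinct.
No further losses. Total secondary extinctions: 2.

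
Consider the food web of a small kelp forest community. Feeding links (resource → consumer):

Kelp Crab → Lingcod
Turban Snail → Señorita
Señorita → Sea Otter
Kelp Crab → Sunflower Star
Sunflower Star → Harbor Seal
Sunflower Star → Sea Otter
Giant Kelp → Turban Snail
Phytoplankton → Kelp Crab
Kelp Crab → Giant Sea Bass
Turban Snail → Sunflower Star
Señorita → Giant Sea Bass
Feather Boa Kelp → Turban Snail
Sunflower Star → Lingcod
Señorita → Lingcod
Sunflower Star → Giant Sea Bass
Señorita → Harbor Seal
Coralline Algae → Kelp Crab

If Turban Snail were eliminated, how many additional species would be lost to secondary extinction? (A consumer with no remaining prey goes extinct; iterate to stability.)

Remove Turban Snail.
Round 1: Señorita (all prey gone) → extinct.
No further losses. Total secondary extinctions: 1.

1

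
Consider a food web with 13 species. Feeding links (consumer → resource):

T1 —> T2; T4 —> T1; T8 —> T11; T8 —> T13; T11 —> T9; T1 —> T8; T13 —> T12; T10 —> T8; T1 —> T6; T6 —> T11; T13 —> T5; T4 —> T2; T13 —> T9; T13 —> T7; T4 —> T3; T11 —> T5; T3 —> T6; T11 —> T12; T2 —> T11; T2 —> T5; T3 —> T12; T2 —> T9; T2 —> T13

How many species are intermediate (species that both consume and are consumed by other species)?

Intermediate species (has both prey and predators): T13, T11, T6, T2, T8, T1, T3.
Count: 7.

7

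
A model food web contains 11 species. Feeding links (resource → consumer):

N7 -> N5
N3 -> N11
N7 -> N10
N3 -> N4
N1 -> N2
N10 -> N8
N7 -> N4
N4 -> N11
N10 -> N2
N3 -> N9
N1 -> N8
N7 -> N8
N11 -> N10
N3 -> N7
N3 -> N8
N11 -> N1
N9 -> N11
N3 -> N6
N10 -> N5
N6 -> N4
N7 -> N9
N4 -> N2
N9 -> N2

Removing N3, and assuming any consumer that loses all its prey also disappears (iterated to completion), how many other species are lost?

10

Remove N3.
Round 1: N6 (all prey gone), N7 (all prey gone) → extinct.
Round 2: N4 (all prey gone), N9 (all prey gone) → extinct.
Round 3: N11 (all prey gone) → extinct.
Round 4: N1 (all prey gone), N10 (all prey gone) → extinct.
Round 5: N2 (all prey gone), N5 (all prey gone), N8 (all prey gone) → extinct.
No further losses. Total secondary extinctions: 10.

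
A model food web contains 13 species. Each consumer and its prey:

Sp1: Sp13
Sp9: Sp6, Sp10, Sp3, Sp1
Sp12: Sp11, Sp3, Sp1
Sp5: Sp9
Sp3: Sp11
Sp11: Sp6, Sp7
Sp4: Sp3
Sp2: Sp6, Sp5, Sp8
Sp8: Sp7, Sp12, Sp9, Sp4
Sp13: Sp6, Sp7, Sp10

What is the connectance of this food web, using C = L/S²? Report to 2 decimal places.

C = 0.14

The web has S = 13 species and L = 23 feeding links.
C = L / S² = 23 / 169 = 0.1361 ≈ 0.14.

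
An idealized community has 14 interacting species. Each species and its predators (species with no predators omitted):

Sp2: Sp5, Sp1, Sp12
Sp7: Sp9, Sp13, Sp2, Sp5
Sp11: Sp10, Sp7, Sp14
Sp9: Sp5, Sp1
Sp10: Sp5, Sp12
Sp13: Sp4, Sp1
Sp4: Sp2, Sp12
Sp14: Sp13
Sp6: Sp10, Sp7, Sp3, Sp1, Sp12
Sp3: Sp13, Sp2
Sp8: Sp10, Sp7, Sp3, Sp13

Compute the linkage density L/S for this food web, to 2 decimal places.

L/S = 2.14

There are L = 30 links among S = 14 species.
L/S = 30/14 = 2.1429 ≈ 2.14.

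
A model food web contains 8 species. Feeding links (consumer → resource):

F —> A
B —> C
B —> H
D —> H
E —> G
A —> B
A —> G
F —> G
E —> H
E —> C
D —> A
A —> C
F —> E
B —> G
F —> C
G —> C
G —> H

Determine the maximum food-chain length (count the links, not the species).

4 links

One longest chain: H → G → B → A → F.
It has 5 species and 4 links.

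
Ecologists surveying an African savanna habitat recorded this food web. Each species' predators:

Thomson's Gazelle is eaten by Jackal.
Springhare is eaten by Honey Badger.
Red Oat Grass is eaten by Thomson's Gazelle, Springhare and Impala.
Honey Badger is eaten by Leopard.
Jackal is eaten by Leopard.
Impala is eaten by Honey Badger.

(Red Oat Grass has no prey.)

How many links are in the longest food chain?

One longest chain: Red Oat Grass → Thomson's Gazelle → Jackal → Leopard.
It has 4 species and 3 links.

3 links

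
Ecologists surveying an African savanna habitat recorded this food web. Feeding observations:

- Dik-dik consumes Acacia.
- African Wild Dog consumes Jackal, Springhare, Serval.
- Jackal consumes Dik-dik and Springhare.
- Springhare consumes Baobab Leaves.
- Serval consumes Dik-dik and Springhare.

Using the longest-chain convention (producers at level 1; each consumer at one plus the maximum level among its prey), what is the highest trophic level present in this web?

Producers (level 1): Baobab Leaves, Acacia.
Baobab Leaves → Springhare → Jackal → African Wild Dog gives African Wild Dog level 4.
No species has a prey at level 4, so no species reaches level 5.

4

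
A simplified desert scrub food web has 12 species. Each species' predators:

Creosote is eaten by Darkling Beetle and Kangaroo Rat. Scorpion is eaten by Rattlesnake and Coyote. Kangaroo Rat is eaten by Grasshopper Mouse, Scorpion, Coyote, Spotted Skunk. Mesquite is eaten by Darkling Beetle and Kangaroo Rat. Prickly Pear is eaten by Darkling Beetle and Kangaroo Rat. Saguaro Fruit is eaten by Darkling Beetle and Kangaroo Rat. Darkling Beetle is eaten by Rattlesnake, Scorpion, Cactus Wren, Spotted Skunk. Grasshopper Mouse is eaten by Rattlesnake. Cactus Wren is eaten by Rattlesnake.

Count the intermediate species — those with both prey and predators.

5

Intermediate species (has both prey and predators): Darkling Beetle, Kangaroo Rat, Scorpion, Cactus Wren, Grasshopper Mouse.
Count: 5.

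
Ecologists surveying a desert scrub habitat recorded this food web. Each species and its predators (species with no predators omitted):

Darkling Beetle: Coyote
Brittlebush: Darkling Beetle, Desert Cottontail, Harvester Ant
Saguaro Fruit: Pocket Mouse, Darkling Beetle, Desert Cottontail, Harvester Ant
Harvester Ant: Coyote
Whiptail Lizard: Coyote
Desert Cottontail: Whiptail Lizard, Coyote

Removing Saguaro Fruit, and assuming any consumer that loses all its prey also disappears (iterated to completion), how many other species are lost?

1

Remove Saguaro Fruit.
Round 1: Pocket Mouse (all prey gone) → extinct.
No further losses. Total secondary extinctions: 1.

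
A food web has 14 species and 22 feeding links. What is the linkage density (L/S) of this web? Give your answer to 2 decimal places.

L/S = 1.57

There are L = 22 links among S = 14 species.
L/S = 22/14 = 1.5714 ≈ 1.57.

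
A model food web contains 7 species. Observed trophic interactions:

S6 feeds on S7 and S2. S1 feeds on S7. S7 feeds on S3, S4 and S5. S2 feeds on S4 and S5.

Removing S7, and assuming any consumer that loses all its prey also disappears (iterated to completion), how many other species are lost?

1

Remove S7.
Round 1: S1 (all prey gone) → extinct.
No further losses. Total secondary extinctions: 1.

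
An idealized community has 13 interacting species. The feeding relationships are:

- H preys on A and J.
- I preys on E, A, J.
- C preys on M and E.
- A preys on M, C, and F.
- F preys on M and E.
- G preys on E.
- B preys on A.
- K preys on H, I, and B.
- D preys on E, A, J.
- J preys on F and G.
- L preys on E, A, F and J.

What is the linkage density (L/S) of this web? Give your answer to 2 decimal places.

There are L = 26 links among S = 13 species.
L/S = 26/13 = 2.0000 ≈ 2.00.

L/S = 2.00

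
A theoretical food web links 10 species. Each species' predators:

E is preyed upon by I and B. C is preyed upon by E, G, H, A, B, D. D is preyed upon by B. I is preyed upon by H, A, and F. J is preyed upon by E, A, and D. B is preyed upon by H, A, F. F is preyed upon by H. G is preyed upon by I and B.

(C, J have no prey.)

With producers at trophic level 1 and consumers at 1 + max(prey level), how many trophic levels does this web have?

Producers (level 1): C, J.
C → G → I → F → H gives H level 5.
No species has a prey at level 5, so no species reaches level 6.

5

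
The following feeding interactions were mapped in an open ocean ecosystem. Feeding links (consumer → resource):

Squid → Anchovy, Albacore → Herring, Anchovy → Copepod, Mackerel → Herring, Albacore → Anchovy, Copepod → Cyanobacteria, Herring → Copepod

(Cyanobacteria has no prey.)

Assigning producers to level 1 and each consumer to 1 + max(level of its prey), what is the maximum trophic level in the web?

4

Producers (level 1): Cyanobacteria.
Cyanobacteria → Copepod → Anchovy → Squid gives Squid level 4.
No species has a prey at level 4, so no species reaches level 5.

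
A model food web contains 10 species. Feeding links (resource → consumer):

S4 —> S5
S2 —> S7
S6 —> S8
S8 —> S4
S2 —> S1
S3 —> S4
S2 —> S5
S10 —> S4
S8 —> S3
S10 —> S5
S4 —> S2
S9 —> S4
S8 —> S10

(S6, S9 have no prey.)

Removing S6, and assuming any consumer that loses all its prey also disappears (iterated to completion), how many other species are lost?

Remove S6.
Round 1: S8 (all prey gone) → extinct.
Round 2: S10 (all prey gone), S3 (all prey gone) → extinct.
No further losses. Total secondary extinctions: 3.

3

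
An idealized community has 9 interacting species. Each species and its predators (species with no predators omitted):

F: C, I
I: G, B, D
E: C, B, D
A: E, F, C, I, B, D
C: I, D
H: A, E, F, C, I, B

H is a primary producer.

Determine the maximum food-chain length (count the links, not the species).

One longest chain: H → A → E → C → I → G.
It has 6 species and 5 links.

5 links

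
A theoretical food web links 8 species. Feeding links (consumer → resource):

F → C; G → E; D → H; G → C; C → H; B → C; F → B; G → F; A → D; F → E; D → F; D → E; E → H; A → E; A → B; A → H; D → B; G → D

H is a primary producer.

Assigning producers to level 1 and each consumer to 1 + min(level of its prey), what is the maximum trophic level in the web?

3

Producers (level 1): H.
Following each consumer down to its lowest-level prey: H → C → B (levels 1 through 3).
All prey of B (C 2) are at level 2 or above, so B is at level 1 + 2 = 3.
Every consumer has at least one prey at level 2 or below, so none exceeds level 3.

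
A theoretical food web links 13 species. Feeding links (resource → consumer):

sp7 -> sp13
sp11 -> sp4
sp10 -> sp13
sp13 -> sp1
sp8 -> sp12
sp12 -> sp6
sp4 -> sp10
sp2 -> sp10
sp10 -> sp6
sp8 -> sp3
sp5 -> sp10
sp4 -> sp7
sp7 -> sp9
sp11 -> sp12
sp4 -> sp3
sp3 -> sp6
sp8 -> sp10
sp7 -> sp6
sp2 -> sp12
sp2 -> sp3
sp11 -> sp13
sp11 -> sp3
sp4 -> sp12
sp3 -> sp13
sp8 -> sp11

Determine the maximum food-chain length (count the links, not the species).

5 links

One longest chain: sp8 → sp11 → sp4 → sp7 → sp13 → sp1.
It has 6 species and 5 links.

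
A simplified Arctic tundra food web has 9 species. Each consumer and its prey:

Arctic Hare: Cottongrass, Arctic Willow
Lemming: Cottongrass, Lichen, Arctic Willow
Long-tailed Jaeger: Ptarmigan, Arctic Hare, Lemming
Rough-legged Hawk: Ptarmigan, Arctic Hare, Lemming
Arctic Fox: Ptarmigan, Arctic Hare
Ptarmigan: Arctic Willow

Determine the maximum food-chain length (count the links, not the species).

2 links

One longest chain: Arctic Willow → Ptarmigan → Rough-legged Hawk.
It has 3 species and 2 links.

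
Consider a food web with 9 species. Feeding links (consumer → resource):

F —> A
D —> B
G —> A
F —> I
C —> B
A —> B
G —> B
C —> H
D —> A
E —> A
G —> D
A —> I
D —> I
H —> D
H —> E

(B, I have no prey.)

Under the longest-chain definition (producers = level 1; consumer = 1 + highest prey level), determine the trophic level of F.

Trophic level 3

B is a producer → level 1.
A eats B (level 1); other prey at levels: I 1 → level 2.
F eats A (level 2); other prey at levels: I 1 → level 3.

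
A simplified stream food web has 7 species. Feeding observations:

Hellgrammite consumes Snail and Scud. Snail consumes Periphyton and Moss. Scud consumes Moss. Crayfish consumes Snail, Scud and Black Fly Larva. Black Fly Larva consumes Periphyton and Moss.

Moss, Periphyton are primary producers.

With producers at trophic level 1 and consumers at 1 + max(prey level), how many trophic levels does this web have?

3

Producers (level 1): Moss, Periphyton.
Moss → Black Fly Larva → Crayfish gives Crayfish level 3.
No species has a prey at level 3, so no species reaches level 4.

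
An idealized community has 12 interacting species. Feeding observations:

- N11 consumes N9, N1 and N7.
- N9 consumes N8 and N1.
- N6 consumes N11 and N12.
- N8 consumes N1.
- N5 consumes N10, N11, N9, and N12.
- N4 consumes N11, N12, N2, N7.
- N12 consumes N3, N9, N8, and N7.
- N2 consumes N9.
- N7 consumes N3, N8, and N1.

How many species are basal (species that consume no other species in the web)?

3

Basal species (no prey listed): N1, N10, N3.
Count: 3.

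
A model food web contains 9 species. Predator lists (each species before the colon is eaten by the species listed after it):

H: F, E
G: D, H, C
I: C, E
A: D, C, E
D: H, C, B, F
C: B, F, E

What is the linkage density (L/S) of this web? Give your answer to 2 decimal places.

L/S = 1.89

There are L = 17 links among S = 9 species.
L/S = 17/9 = 1.8889 ≈ 1.89.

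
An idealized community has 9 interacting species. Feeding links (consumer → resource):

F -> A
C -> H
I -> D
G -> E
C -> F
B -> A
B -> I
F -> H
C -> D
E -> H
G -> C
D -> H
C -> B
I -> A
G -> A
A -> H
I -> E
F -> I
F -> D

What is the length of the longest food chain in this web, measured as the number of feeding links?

One longest chain: H → E → I → F → C → G.
It has 6 species and 5 links.

5 links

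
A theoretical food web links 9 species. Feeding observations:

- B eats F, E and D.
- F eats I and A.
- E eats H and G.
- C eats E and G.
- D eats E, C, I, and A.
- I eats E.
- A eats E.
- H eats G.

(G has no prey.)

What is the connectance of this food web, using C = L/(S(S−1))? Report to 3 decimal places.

C = 0.222

The web has S = 9 species and L = 16 feeding links.
C = L / (S(S−1)) = 16 / 72 = 0.2222 ≈ 0.222.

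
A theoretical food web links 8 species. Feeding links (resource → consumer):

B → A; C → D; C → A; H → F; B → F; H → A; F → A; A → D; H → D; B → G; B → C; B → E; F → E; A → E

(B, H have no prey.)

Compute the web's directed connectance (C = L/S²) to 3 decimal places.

The web has S = 8 species and L = 14 feeding links.
C = L / S² = 14 / 64 = 0.2188 ≈ 0.219.

C = 0.219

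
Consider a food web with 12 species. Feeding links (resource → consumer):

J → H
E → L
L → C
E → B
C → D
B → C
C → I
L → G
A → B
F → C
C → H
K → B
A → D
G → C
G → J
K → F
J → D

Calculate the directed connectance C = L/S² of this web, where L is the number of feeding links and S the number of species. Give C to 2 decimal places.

The web has S = 12 species and L = 17 feeding links.
C = L / S² = 17 / 144 = 0.1181 ≈ 0.12.

C = 0.12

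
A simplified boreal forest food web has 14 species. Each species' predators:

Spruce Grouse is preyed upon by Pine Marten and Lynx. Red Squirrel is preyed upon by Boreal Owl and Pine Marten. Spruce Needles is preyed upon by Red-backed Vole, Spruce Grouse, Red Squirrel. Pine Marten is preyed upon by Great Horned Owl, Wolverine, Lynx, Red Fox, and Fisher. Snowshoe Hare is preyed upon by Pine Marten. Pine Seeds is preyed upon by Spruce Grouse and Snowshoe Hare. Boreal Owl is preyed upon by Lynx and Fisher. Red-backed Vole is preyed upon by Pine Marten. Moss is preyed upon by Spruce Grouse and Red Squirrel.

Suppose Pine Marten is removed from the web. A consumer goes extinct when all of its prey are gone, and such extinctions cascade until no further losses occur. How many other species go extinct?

3

Remove Pine Marten.
Round 1: Red Fox (all prey gone), Great Horned Owl (all prey gone), Wolverine (all prey gone) → extinct.
No further losses. Total secondary extinctions: 3.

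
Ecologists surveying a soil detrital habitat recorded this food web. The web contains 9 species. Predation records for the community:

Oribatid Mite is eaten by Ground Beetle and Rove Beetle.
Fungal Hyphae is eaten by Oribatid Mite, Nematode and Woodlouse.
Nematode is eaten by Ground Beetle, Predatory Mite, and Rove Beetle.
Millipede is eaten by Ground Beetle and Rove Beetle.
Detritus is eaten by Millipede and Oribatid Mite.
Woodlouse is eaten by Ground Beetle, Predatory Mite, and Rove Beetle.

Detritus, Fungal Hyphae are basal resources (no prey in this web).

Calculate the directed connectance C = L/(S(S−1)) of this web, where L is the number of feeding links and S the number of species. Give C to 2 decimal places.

C = 0.21

The web has S = 9 species and L = 15 feeding links.
C = L / (S(S−1)) = 15 / 72 = 0.2083 ≈ 0.21.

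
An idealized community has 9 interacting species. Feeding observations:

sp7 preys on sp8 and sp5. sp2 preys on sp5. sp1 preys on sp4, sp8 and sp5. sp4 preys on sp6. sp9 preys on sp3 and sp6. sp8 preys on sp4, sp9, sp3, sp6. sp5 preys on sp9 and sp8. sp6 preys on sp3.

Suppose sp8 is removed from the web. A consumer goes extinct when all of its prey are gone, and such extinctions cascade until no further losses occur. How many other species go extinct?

Remove sp8.
Every predator of it retains at least one other prey: sp5 still has sp9; sp7 still has sp5; sp1 still has sp4, sp5.
No consumer loses all prey, so no secondary extinctions occur.

0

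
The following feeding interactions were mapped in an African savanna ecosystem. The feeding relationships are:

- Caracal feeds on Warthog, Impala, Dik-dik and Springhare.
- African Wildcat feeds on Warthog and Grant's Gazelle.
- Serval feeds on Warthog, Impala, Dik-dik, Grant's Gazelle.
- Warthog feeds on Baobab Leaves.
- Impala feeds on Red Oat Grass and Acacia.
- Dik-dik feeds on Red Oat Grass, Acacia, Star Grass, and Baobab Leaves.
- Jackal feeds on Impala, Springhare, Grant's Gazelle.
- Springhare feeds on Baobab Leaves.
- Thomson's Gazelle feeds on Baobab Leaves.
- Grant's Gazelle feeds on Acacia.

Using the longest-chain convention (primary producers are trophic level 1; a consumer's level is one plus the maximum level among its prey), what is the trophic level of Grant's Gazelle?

Trophic level 2

Acacia is a producer → level 1.
Grant's Gazelle eats Acacia → level 2.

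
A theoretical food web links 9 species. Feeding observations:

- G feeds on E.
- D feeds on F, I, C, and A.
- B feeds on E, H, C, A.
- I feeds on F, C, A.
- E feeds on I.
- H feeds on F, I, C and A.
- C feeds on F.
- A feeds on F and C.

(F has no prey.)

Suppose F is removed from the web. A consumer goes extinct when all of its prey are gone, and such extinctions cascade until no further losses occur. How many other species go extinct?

8

Remove F.
Round 1: C (all prey gone) → extinct.
Round 2: A (all prey gone) → extinct.
Round 3: I (all prey gone) → extinct.
Round 4: E (all prey gone), H (all prey gone), D (all prey gone) → extinct.
Round 5: B (all prey gone), G (all prey gone) → extinct.
No further losses. Total secondary extinctions: 8.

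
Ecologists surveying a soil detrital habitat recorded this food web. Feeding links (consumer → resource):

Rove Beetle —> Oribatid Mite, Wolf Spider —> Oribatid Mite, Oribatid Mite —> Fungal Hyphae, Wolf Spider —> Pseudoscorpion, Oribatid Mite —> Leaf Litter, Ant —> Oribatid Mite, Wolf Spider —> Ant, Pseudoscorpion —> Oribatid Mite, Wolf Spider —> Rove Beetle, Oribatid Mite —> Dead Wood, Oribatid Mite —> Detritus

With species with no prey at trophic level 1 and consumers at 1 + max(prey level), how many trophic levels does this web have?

Basal resources (level 1): Fungal Hyphae, Detritus, Dead Wood, Leaf Litter.
Fungal Hyphae → Oribatid Mite → Rove Beetle → Wolf Spider gives Wolf Spider level 4.
No species has a prey at level 4, so no species reaches level 5.

4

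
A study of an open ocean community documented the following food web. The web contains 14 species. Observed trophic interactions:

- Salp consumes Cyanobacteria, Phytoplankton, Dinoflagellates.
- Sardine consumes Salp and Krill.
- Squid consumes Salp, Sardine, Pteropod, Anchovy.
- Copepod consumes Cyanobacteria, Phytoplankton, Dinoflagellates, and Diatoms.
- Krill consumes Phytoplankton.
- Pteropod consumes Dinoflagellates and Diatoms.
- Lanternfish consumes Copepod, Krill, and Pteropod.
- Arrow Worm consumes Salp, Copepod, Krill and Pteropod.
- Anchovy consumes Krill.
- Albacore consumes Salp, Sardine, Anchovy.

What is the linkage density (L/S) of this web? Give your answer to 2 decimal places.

L/S = 1.93

There are L = 27 links among S = 14 species.
L/S = 27/14 = 1.9286 ≈ 1.93.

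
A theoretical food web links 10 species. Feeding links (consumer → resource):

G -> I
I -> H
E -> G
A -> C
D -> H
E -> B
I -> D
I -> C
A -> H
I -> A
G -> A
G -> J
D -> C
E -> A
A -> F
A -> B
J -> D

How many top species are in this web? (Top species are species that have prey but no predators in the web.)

1

Top species (has prey, but nothing eats it): E.
Count: 1.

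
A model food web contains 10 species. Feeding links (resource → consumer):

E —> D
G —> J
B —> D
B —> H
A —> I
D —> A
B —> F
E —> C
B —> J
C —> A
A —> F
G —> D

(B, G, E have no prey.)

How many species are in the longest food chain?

4 species

One longest chain: B → D → A → I.
It has 4 species and 3 links.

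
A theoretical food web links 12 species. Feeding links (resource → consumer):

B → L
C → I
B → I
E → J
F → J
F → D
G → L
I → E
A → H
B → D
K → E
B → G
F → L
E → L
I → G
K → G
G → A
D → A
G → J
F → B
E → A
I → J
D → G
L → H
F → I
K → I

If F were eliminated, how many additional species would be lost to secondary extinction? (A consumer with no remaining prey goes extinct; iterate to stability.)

2

Remove F.
Round 1: B (all prey gone) → extinct.
Round 2: D (all prey gone) → extinct.
No further losses. Total secondary extinctions: 2.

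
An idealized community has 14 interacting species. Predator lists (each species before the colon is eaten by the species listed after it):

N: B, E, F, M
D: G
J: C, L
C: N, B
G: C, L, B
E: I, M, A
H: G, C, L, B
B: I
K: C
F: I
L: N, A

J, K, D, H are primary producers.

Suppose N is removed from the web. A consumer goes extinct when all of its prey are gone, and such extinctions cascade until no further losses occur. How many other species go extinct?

3

Remove N.
Round 1: E (all prey gone), F (all prey gone) → extinct.
Round 2: M (all prey gone) → extinct.
No further losses. Total secondary extinctions: 3.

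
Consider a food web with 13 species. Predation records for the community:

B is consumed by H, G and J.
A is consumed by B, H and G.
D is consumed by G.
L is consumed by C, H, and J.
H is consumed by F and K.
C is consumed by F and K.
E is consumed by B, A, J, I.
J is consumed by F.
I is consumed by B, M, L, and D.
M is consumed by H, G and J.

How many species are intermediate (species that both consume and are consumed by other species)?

9

Intermediate species (has both prey and predators): I, A, B, M, D, L, J, C, H.
Count: 9.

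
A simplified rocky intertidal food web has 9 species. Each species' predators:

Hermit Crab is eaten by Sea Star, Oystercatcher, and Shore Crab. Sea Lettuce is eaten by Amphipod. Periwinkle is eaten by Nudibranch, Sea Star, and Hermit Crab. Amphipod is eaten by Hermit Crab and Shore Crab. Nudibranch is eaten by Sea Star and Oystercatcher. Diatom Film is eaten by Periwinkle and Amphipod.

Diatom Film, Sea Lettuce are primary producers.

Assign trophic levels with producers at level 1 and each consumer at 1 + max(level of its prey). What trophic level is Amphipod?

Diatom Film is a producer → level 1.
Amphipod eats Diatom Film (level 1); other prey at levels: Sea Lettuce 1 → level 2.

Trophic level 2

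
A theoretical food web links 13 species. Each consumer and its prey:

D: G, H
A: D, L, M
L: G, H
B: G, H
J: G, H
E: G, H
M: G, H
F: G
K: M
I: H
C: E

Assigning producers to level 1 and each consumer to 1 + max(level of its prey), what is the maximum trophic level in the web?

3

Producers (level 1): G, H.
G → D → A gives A level 3.
No species has a prey at level 3, so no species reaches level 4.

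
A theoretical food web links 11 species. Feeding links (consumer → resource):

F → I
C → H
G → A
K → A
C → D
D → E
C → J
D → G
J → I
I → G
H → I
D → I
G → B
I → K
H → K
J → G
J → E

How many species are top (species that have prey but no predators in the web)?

2

Top species (has prey, but nothing eats it): F, C.
Count: 2.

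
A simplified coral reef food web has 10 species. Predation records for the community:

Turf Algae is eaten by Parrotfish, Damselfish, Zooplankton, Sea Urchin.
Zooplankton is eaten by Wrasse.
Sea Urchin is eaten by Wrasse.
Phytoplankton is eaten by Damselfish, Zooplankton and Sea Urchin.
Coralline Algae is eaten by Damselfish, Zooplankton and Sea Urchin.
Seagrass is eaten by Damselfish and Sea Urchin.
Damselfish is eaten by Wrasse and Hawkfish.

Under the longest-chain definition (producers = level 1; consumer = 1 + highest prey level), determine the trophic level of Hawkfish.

Trophic level 3

Coralline Algae is a producer → level 1.
Damselfish eats Coralline Algae (level 1); other prey at levels: Phytoplankton 1, Turf Algae 1, Seagrass 1 → level 2.
Hawkfish eats Damselfish → level 3.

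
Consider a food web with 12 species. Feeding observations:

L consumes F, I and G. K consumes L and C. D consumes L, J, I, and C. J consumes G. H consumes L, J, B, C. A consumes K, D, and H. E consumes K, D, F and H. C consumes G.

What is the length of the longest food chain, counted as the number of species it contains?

4 species

One longest chain: G → J → D → E.
It has 4 species and 3 links.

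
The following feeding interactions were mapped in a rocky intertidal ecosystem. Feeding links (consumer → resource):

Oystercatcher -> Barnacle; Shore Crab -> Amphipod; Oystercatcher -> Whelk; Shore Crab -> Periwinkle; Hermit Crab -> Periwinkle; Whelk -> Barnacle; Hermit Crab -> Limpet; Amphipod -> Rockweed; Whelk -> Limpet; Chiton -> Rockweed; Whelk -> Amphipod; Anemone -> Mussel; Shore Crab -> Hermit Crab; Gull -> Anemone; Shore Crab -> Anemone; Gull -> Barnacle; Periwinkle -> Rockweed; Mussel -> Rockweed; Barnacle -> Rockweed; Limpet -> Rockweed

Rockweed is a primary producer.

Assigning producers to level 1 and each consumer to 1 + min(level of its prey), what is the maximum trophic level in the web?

Producers (level 1): Rockweed.
Following each consumer down to its lowest-level prey: Rockweed → Barnacle → Whelk (levels 1 through 3).
All prey of Whelk (Barnacle 2, Limpet 2, Amphipod 2) are at level 2 or above, so Whelk is at level 1 + 2 = 3.
Every consumer has at least one prey at level 2 or below, so none exceeds level 3.

3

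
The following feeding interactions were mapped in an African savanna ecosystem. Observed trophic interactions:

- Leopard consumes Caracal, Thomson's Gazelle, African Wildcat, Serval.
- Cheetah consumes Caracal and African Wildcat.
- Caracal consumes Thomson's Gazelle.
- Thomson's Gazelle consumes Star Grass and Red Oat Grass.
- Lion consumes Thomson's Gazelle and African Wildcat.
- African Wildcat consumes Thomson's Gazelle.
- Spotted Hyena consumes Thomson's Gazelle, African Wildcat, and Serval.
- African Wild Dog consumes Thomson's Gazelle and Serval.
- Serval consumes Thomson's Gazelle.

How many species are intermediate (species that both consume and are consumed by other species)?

4

Intermediate species (has both prey and predators): Thomson's Gazelle, Caracal, Serval, African Wildcat.
Count: 4.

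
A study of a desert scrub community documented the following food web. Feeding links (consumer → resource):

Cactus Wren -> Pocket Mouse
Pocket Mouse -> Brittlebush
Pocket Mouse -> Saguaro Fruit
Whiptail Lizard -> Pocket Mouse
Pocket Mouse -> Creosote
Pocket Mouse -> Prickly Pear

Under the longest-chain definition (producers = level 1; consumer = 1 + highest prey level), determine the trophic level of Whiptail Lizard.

Trophic level 3

Saguaro Fruit is a producer → level 1.
Pocket Mouse eats Saguaro Fruit (level 1); other prey at levels: Prickly Pear 1, Creosote 1, Brittlebush 1 → level 2.
Whiptail Lizard eats Pocket Mouse → level 3.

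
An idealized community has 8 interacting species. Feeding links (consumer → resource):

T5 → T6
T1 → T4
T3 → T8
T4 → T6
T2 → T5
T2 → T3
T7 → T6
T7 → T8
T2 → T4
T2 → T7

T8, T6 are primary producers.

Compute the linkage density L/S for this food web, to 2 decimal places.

There are L = 10 links among S = 8 species.
L/S = 10/8 = 1.2500 ≈ 1.25.

L/S = 1.25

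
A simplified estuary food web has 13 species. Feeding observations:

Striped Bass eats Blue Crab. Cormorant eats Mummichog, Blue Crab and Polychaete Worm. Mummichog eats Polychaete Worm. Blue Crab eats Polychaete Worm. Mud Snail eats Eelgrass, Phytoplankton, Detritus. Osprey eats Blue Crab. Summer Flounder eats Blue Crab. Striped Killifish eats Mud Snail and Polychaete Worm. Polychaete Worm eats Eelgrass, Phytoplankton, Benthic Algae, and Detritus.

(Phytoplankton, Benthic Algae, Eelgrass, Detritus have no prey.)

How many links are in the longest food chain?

3 links

One longest chain: Phytoplankton → Polychaete Worm → Blue Crab → Osprey.
It has 4 species and 3 links.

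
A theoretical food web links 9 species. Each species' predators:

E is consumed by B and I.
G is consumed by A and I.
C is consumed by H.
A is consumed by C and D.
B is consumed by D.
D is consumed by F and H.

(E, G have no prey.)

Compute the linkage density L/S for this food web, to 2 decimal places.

There are L = 10 links among S = 9 species.
L/S = 10/9 = 1.1111 ≈ 1.11.

L/S = 1.11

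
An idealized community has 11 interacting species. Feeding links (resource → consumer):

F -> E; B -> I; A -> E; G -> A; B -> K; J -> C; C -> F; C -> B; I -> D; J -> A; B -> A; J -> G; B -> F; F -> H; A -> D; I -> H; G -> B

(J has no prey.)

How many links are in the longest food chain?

4 links

One longest chain: J → G → B → A → E.
It has 5 species and 4 links.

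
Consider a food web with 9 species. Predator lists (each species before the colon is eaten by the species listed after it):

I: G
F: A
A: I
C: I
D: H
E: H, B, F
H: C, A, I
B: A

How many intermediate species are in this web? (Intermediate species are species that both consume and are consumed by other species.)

6

Intermediate species (has both prey and predators): H, B, F, C, A, I.
Count: 6.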